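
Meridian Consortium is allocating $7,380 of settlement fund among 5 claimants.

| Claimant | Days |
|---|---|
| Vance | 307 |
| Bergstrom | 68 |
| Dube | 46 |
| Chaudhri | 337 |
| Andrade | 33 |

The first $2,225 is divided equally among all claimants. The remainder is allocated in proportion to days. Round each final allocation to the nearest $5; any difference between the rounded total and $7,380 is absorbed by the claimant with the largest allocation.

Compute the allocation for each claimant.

Vance: $2,445 · Bergstrom: $890 · Dube: $745 · Chaudhri: $2,640 · Andrade: $660

Equal tier: $2,225 ÷ 5 = $445 apiece.
Remainder $5,155 by days (total 791): Vance 2,000.74 → $2,000; Bergstrom 443.16 → $445; Dube 299.79 → $300; Chaudhri 2,196.25 → $2,195; Andrade 215.06 → $215.
Totals: Vance $445 + $2,000 = $2,445; Bergstrom $445 + $445 = $890; Dube $445 + $300 = $745; Chaudhri $445 + $2,195 = $2,640; Andrade $445 + $215 = $660.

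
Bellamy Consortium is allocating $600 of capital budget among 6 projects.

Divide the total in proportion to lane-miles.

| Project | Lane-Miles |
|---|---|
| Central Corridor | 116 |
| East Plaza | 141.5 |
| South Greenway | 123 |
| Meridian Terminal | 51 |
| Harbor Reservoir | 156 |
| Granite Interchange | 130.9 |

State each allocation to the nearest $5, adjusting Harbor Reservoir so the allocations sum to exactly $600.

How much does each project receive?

Combined lane-miles = 718.4.
Unrounded shares: Central Corridor 116/718.4 × $600 = 96.88; East Plaza 141.5/718.4 × $600 = 118.18; South Greenway 123/718.4 × $600 = 102.73; Meridian Terminal 51/718.4 × $600 = 42.59; Harbor Reservoir 156/718.4 × $600 = 130.29; Granite Interchange 130.9/718.4 × $600 = 109.33.
After rounding ($5): Central Corridor $95; East Plaza $120; South Greenway $105; Meridian Terminal $45; Harbor Reservoir $130; Granite Interchange $110. Sum = $605.
Difference $600 − $605 = −$5 applied to Harbor Reservoir: Harbor Reservoir becomes $125.

Central Corridor: $95 · East Plaza: $120 · South Greenway: $105 · Meridian Terminal: $45 · Harbor Reservoir: $125 · Granite Interchange: $110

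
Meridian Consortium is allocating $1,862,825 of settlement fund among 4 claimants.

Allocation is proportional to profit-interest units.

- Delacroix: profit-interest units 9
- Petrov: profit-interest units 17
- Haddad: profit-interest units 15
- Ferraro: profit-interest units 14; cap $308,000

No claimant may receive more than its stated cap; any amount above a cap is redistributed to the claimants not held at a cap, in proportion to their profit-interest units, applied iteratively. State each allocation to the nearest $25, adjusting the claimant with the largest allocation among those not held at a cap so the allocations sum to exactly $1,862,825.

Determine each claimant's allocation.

Delacroix: $341,300; Petrov: $644,675; Haddad: $568,850; Ferraro: $308,000

Profit-interest units total: 55.
Proportional shares (ignoring caps): Delacroix 304,825.91; Petrov 575,782.27; Haddad 508,043.18; Ferraro 474,173.64.
Held at cap: Ferraro ($308,000); remaining pool $1,554,825 reallocated over remaining profit-interest units 41.
Shares after redistribution: Delacroix 341,303.05 → $341,300; Petrov 644,683.54 → $644,675; Haddad 568,838.41 → $568,850.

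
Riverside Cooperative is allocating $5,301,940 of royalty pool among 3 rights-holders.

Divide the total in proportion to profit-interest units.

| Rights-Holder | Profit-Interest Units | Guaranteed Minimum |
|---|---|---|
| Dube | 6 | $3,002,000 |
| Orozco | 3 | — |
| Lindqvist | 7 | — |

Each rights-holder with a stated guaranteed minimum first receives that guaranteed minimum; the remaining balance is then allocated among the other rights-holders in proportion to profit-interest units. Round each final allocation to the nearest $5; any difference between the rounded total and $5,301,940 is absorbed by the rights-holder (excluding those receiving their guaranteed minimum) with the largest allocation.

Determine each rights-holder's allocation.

Dube: $3,002,000 | Orozco: $689,980 | Lindqvist: $1,609,960

Guaranteed amounts: Dube $3,002,000. Residual $2,299,940.
Residual split over remaining profit-interest units 10: Orozco 689,982.00 → $689,980; Lindqvist 1,609,958.00 → $1,609,960.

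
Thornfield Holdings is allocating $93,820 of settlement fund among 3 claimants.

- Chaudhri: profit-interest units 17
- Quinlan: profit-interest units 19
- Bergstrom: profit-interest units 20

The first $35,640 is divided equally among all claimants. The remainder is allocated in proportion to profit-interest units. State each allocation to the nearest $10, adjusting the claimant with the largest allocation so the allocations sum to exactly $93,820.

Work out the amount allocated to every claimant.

Chaudhri: $29,540 · Quinlan: $31,620 · Bergstrom: $32,660

$35,640 shared equally gives $11,880 per claimant.
Remainder $58,180 by profit-interest units (total 56): Chaudhri 17,661.79 → $17,660; Quinlan 19,739.64 → $19,740; Bergstrom 20,778.57 → $20,780.
Totals: Chaudhri $11,880 + $17,660 = $29,540; Quinlan $11,880 + $19,740 = $31,620; Bergstrom $11,880 + $20,780 = $32,660.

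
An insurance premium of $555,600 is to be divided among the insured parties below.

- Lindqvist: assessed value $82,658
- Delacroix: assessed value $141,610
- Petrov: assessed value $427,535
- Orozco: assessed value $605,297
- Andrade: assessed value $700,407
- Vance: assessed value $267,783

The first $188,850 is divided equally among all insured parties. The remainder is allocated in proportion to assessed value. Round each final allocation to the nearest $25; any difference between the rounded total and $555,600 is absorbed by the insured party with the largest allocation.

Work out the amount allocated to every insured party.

$188,850 shared equally gives $31,475 per insured party.
Remainder $366,750 by assessed value (total 2,225,290): Lindqvist 13,622.86 → $13,625; Delacroix 23,338.74 → $23,350; Petrov 70,462.03 → $70,450; Orozco 99,758.99 → $99,750; Andrade 115,434.06 → $115,425; Vance 44,133.31 → $44,125.
Rounding difference +$25 on remainder applied to Andrade.
Totals: Lindqvist $31,475 + $13,625 = $45,100; Delacroix $31,475 + $23,350 = $54,825; Petrov $31,475 + $70,450 = $101,925; Orozco $31,475 + $99,750 = $131,225; Andrade $31,475 + $115,450 = $146,925; Vance $31,475 + $44,125 = $75,600.

Lindqvist: $45,100; Delacroix: $54,825; Petrov: $101,925; Orozco: $131,225; Andrade: $146,925; Vance: $75,600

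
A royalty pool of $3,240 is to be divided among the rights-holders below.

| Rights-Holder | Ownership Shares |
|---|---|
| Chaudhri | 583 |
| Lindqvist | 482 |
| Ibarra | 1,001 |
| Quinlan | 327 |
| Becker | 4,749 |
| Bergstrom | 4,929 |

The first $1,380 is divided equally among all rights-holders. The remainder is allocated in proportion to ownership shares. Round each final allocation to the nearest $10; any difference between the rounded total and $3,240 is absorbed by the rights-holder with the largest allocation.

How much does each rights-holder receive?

$1,380 shared equally gives $230 per rights-holder.
Remainder $1,860 by ownership shares (total 12,071): Chaudhri 89.83 → $90; Lindqvist 74.27 → $70; Ibarra 154.24 → $150; Quinlan 50.39 → $50; Becker 731.77 → $730; Bergstrom 759.50 → $760.
Rounding difference +$10 on remainder applied to Bergstrom.
Totals: Chaudhri $230 + $90 = $320; Lindqvist $230 + $70 = $300; Ibarra $230 + $150 = $380; Quinlan $230 + $50 = $280; Becker $230 + $730 = $960; Bergstrom $230 + $770 = $1,000.

Chaudhri: $320 | Lindqvist: $300 | Ibarra: $380 | Quinlan: $280 | Becker: $960 | Bergstrom: $1,000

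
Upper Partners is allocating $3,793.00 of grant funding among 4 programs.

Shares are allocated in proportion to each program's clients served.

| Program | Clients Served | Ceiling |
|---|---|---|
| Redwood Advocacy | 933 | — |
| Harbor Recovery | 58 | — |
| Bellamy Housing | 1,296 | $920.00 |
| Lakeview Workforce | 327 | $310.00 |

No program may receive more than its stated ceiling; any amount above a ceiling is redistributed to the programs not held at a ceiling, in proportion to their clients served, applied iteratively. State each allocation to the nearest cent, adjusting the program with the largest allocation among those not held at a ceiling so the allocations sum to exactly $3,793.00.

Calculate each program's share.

Clients served total: 2,614.
Pro-rata shares before constraints: Redwood Advocacy 1,353.8137; Harbor Recovery 84.1599; Bellamy Housing 1,880.5386; Lakeview Workforce 474.4878.
Cap binds for Bellamy Housing ($920.00), Lakeview Workforce ($310.00); remaining pool $2,563.00 reallocated over remaining clients served 991.
Shares after redistribution: Redwood Advocacy 2,412.9960 → $2,413.00; Harbor Recovery 150.0040 → $150.00.

Redwood Advocacy: $2,413.00 | Harbor Recovery: $150.00 | Bellamy Housing: $920.00 | Lakeview Workforce: $310.00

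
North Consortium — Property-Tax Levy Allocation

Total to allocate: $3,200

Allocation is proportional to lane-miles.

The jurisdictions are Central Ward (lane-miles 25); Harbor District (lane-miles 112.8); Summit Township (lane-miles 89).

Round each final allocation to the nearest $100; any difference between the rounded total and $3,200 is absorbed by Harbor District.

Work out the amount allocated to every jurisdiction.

Central Ward: $400 | Harbor District: $1,500 | Summit Township: $1,300

Total lane-miles = 226.8.
Pro-rata amounts: Central Ward 25/226.8 × $3,200 = 352.73; Harbor District 112.8/226.8 × $3,200 = 1,591.53; Summit Township 89/226.8 × $3,200 = 1,255.73.
Rounded to nearest $100: Central Ward $400; Harbor District $1,600; Summit Township $1,300. Sum = $3,300.
Difference $3,200 − $3,300 = −$100 applied to Harbor District: Harbor District becomes $1,500.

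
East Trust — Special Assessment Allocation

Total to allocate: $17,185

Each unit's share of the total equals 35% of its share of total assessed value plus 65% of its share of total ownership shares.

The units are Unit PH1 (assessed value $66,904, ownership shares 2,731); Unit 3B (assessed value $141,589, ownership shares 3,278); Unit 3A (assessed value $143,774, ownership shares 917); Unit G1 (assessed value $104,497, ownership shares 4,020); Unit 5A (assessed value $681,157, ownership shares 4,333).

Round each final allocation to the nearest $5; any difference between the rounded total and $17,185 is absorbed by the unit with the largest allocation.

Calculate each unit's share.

Unit PH1: $2,350 | Unit 3B: $3,145 | Unit 3A: $1,430 | Unit G1: $3,490 | Unit 5A: $6,770

Assessed value total 1,137,921; ownership shares total 15,279.
Composite weights (35% assessed value + 65% ownership shares): Unit PH1 0.1368; Unit 3B 0.1830; Unit 3A 0.0832; Unit G1 0.2032; Unit 5A 0.3938.
Unrounded shares: Unit PH1 2,350.23; Unit 3B 3,144.90; Unit 3A 1,430.36; Unit G1 3,491.31; Unit 5A 6,768.21.
After rounding ($5): Unit PH1 $2,350; Unit 3B $3,145; Unit 3A $1,430; Unit G1 $3,490; Unit 5A $6,770. Sum = $17,185.
Sum already equals the total — no adjustment.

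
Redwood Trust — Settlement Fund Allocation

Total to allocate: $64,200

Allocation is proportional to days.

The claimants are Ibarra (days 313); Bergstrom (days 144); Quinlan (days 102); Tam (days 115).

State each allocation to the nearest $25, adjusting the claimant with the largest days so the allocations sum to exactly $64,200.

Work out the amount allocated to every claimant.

Combined days = 674.
Proportional shares: Ibarra 313/674 × $64,200 = 29,813.95; Bergstrom 144/674 × $64,200 = 13,716.32; Quinlan 102/674 × $64,200 = 9,715.73; Tam 115/674 × $64,200 = 10,954.01.
Rounded to nearest $25: Ibarra $29,825; Bergstrom $13,725; Quinlan $9,725; Tam $10,950. Sum = $64,225.
Difference $64,200 − $64,225 = −$25 applied to largest days (Ibarra): Ibarra becomes $29,800.

Ibarra: $29,800; Bergstrom: $13,725; Quinlan: $9,725; Tam: $10,950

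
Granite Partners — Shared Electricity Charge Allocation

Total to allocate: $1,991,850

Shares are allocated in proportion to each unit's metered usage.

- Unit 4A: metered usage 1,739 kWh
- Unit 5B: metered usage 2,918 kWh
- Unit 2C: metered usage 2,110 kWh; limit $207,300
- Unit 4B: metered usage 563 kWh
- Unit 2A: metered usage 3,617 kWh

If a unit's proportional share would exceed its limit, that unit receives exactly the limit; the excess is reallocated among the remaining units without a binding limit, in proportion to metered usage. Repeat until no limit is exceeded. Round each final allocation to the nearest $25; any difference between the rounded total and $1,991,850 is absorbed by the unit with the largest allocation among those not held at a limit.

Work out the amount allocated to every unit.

Unit 4A: $351,175 | Unit 5B: $589,275 | Unit 2C: $207,300 | Unit 4B: $113,700 | Unit 2A: $730,400

Sum of metered usage: 10,947.
Proportional shares (ignoring caps): Unit 4A 316,417.94; Unit 5B 530,941.66; Unit 2C 383,922.86; Unit 4B 102,440.08; Unit 2A 658,127.47.
Cap binds for Unit 2C ($207,300); balance $1,784,550 reallocated over remaining metered usage 8,837.
Shares after redistribution: Unit 4A 351,174.88 → $351,175; Unit 5B 589,262.97 → $589,275; Unit 4B 113,692.62 → $113,700; Unit 2A 730,419.53 → $730,425.
Rounding difference −$25 applied to Unit 2A → $730,400.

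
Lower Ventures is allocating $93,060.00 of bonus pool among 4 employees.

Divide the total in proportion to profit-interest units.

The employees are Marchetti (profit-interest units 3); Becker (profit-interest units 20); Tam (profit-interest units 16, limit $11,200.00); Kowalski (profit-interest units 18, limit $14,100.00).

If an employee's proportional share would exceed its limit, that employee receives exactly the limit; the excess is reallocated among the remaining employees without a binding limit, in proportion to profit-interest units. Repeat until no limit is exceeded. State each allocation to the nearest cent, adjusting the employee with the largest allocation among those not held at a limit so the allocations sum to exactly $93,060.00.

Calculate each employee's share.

Marchetti: $8,838.26; Becker: $58,921.74; Tam: $11,200.00; Kowalski: $14,100.00

Total profit-interest units = 57.
Unconstrained shares: Marchetti 4,897.8947; Becker 32,652.6316; Tam 26,122.1053; Kowalski 29,387.3684.
Held at cap: Tam ($11,200.00), Kowalski ($14,100.00); residual $67,760.00 reallocated over remaining profit-interest units 23.
Shares after redistribution: Marchetti 8,838.2609 → $8,838.26; Becker 58,921.7391 → $58,921.74.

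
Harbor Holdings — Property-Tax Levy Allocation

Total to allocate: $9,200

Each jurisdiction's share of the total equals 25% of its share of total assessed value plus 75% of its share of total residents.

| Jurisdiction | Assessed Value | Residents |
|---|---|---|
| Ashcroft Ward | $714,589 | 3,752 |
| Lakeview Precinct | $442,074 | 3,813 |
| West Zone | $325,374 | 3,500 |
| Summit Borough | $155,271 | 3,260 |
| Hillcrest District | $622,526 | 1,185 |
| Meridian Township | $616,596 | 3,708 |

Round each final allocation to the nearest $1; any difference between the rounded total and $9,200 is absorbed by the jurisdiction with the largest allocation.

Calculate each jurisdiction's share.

Assessed value total 2,876,430; residents total 19,218.
Composite weights (25% assessed value + 75% residents): Ashcroft Ward 0.2085; Lakeview Precinct 0.1872; West Zone 0.1649; Summit Borough 0.1407; Hillcrest District 0.1004; Meridian Township 0.1983.
Pro-rata amounts: Ashcroft Ward 1,918.499; Lakeview Precinct 1,722.497; West Zone 1,516.80; Summit Borough 1,294.62; Hillcrest District 923.23; Meridian Township 1,824.35.
Rounded to nearest $1: Ashcroft Ward $1,918; Lakeview Precinct $1,722; West Zone $1,517; Summit Borough $1,295; Hillcrest District $923; Meridian Township $1,824. Sum = $9,199.
Difference $9,200 − $9,199 = +$1 applied to largest allocation (Ashcroft Ward): Ashcroft Ward becomes $1,919.

Ashcroft Ward: $1,919 · Lakeview Precinct: $1,722 · West Zone: $1,517 · Summit Borough: $1,295 · Hillcrest District: $923 · Meridian Township: $1,824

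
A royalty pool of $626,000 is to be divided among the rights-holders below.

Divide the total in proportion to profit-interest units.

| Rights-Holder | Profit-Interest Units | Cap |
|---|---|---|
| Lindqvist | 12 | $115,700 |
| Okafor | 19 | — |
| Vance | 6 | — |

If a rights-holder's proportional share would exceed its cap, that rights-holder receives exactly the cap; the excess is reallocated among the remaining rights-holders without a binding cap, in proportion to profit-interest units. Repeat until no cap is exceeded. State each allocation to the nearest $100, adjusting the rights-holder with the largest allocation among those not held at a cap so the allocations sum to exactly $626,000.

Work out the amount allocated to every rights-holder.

Lindqvist: $115,700 · Okafor: $387,800 · Vance: $122,500

Sum of profit-interest units: 37.
Pro-rata shares before constraints: Lindqvist 203,027.03; Okafor 321,459.46; Vance 101,513.51.
Held at cap: Lindqvist ($115,700); balance $510,300 reallocated over remaining profit-interest units 25.
Shares after redistribution: Okafor 387,828.00 → $387,800; Vance 122,472.00 → $122,500.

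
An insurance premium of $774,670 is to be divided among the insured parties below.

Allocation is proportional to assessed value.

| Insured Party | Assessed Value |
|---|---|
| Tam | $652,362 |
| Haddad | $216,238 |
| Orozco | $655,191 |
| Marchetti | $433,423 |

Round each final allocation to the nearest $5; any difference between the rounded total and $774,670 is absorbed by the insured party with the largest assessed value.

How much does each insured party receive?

Tam: $258,205; Haddad: $85,590; Orozco: $259,325; Marchetti: $171,550

Combined assessed value = 652,362 + 216,238 + 655,191 + 433,423 = 1,957,214.
Proportional shares: Tam 258,206.45; Haddad 85,587.52; Orozco 259,326.17; Marchetti 171,549.86.
After rounding ($5): Tam $258,205; Haddad $85,590; Orozco $259,325; Marchetti $171,550. Sum = $774,670.
Rounded total matches; no reconciliation needed.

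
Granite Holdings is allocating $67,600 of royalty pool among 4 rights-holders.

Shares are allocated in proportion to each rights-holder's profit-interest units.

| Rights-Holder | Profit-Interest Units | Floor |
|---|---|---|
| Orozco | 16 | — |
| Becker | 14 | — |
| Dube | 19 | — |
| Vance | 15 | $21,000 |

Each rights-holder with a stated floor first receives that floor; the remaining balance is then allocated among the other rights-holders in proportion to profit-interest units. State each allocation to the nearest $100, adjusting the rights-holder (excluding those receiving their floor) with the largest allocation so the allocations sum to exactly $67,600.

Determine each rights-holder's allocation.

Minimums first: Vance $21,000. Remaining pool $46,600.
Remaining pool split over remaining profit-interest units 49: Orozco 15,216.33 → $15,200; Becker 13,314.29 → $13,300; Dube 18,069.39 → $18,100.

Orozco: $15,200 | Becker: $13,300 | Dube: $18,100 | Vance: $21,000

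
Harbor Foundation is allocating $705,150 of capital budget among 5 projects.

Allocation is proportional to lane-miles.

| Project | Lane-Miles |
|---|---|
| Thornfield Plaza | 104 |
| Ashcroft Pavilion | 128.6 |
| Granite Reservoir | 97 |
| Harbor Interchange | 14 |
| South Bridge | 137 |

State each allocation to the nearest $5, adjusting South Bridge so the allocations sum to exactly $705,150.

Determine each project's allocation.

Lane-miles total: 480.6.
Proportional shares: Thornfield Plaza 104/480.6 × $705,150 = 152,591.76; Ashcroft Pavilion 128.6/480.6 × $705,150 = 188,685.58; Granite Reservoir 97/480.6 × $705,150 = 142,321.16; Harbor Interchange 14/480.6 × $705,150 = 20,541.20; South Bridge 137/480.6 × $705,150 = 201,010.30.
Rounded to nearest $5: Thornfield Plaza $152,590; Ashcroft Pavilion $188,685; Granite Reservoir $142,320; Harbor Interchange $20,540; South Bridge $201,010. Sum = $705,145.
Difference $705,150 − $705,145 = +$5 applied to South Bridge: South Bridge becomes $201,015.

Thornfield Plaza: $152,590 · Ashcroft Pavilion: $188,685 · Granite Reservoir: $142,320 · Harbor Interchange: $20,540 · South Bridge: $201,015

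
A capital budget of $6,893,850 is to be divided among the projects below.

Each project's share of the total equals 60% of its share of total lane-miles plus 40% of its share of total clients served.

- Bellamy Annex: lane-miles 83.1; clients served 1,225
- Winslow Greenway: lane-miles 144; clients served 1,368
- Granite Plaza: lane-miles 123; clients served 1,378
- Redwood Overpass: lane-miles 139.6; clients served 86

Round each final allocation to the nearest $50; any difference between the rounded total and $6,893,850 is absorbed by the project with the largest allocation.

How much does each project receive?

Lane-miles total 489.7; clients served total 4,057.
Composite weights (60% lane-miles + 40% clients served): Bellamy Annex 0.2226; Winslow Greenway 0.3113; Granite Plaza 0.2866; Redwood Overpass 0.1795.
Pro-rata amounts: Bellamy Annex 1,534,545.78; Winslow Greenway 2,146,141.96; Granite Plaza 1,975,559.92; Redwood Overpass 1,237,602.34.
At nearest $50: Bellamy Annex $1,534,550; Winslow Greenway $2,146,150; Granite Plaza $1,975,550; Redwood Overpass $1,237,600. Sum = $6,893,850.
Sum already equals the total — no adjustment.

Bellamy Annex: $1,534,550; Winslow Greenway: $2,146,150; Granite Plaza: $1,975,550; Redwood Overpass: $1,237,600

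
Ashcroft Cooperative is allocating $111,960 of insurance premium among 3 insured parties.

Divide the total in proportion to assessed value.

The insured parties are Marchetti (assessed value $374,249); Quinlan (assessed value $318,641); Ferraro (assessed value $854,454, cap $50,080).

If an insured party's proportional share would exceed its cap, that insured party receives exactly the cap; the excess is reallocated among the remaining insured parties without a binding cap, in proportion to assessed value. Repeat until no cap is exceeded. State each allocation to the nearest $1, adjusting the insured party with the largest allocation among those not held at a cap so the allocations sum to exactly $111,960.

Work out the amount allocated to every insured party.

Sum of assessed value: 1,547,344.
Unconstrained shares: Marchetti 27,079.25; Quinlan 23,055.67; Ferraro 61,825.08.
Capped: Ferraro ($50,080); remaining pool $61,880 reallocated over remaining assessed value 692,890.
Shares after redistribution: Marchetti 33,423.09 → $33,423; Quinlan 28,456.91 → $28,457.

Marchetti: $33,423 | Quinlan: $28,457 | Ferraro: $50,080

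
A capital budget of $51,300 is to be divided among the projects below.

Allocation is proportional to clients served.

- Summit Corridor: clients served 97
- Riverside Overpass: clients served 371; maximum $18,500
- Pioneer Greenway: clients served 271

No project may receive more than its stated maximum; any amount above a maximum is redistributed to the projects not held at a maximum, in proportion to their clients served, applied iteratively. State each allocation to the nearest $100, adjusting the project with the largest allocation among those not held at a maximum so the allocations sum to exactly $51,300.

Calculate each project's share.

Summit Corridor: $8,600 | Riverside Overpass: $18,500 | Pioneer Greenway: $24,200

Combined clients served = 739.
Unconstrained shares: Summit Corridor 6,733.56; Riverside Overpass 25,754.13; Pioneer Greenway 18,812.31.
Capped: Riverside Overpass ($18,500); balance $32,800 reallocated over remaining clients served 368.
Redistributed shares: Summit Corridor 8,645.65 → $8,600; Pioneer Greenway 24,154.35 → $24,200.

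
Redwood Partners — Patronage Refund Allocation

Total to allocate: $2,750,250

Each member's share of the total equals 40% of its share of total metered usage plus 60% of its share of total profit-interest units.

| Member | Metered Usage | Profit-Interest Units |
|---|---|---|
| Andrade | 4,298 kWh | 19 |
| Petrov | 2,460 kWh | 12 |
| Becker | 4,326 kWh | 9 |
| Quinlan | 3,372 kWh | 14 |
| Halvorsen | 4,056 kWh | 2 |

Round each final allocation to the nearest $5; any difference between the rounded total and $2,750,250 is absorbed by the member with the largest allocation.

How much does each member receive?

Metered usage total 18,512; profit-interest units total 56.
Composite weights (40% metered usage + 60% profit-interest units): Andrade 0.2964; Petrov 0.1817; Becker 0.1899; Quinlan 0.2229; Halvorsen 0.1091.
Unrounded shares: Andrade 815,286.64; Petrov 499,792.31; Becker 522,280.93; Quinlan 612,923.04; Halvorsen 299,967.07.
At nearest $5: Andrade $815,285; Petrov $499,790; Becker $522,280; Quinlan $612,925; Halvorsen $299,965. Sum = $2,750,245.
Difference $2,750,250 − $2,750,245 = +$5 applied to largest allocation (Andrade): Andrade becomes $815,290.

Andrade: $815,290; Petrov: $499,790; Becker: $522,280; Quinlan: $612,925; Halvorsen: $299,965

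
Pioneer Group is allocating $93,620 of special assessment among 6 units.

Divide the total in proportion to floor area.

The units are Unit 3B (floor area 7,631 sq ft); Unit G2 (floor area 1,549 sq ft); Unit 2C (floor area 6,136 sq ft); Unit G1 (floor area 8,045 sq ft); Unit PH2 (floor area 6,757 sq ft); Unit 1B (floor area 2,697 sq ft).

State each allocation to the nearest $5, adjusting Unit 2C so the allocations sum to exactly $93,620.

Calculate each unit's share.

Unit 3B: $21,770 | Unit G2: $4,420 | Unit 2C: $17,510 | Unit G1: $22,950 | Unit PH2: $19,275 | Unit 1B: $7,695

Combined floor area = 32,815.
Proportional shares: Unit 3B 7,631/32,815 × $93,620 = 21,770.97; Unit G2 1,549/32,815 × $93,620 = 4,419.24; Unit 2C 6,136/32,815 × $93,620 = 17,505.78; Unit G1 8,045/32,815 × $93,620 = 22,952.09; Unit PH2 6,757/32,815 × $93,620 = 19,277.47; Unit 1B 2,697/32,815 × $93,620 = 7,694.44.
After rounding ($5): Unit 3B $21,770; Unit G2 $4,420; Unit 2C $17,505; Unit G1 $22,950; Unit PH2 $19,275; Unit 1B $7,695. Sum = $93,615.
Difference $93,620 − $93,615 = +$5 applied to Unit 2C: Unit 2C becomes $17,510.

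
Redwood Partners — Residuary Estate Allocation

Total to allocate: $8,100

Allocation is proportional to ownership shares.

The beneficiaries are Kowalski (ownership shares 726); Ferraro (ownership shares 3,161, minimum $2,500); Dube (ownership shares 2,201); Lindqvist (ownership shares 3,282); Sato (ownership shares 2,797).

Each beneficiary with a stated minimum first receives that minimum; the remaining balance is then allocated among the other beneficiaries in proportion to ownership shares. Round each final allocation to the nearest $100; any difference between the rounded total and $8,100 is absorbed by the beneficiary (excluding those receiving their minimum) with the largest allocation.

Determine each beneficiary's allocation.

Guaranteed amounts: Ferraro $2,500. Residual $5,600.
Residual split over remaining ownership shares 9,006: Kowalski 451.43 → $500; Dube 1,368.60 → $1,400; Lindqvist 2,040.77 → $2,000; Sato 1,739.20 → $1,700.

Kowalski: $500; Ferraro: $2,500; Dube: $1,400; Lindqvist: $2,000; Sato: $1,700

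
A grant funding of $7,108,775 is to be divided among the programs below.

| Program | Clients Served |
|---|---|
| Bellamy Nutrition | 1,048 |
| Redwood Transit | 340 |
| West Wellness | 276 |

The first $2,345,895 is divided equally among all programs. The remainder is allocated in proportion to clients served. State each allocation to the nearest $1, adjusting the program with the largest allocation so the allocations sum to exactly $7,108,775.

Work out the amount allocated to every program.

$2,345,895 shared equally gives $781,965 per program.
Remainder $4,762,880 by clients served (total 1,664): Bellamy Nutrition 2,999,698.46 → $2,999,698; Redwood Transit 973,184.62 → $973,185; West Wellness 789,996.92 → $789,997.
Totals: Bellamy Nutrition $781,965 + $2,999,698 = $3,781,663; Redwood Transit $781,965 + $973,185 = $1,755,150; West Wellness $781,965 + $789,997 = $1,571,962.

Bellamy Nutrition: $3,781,663; Redwood Transit: $1,755,150; West Wellness: $1,571,962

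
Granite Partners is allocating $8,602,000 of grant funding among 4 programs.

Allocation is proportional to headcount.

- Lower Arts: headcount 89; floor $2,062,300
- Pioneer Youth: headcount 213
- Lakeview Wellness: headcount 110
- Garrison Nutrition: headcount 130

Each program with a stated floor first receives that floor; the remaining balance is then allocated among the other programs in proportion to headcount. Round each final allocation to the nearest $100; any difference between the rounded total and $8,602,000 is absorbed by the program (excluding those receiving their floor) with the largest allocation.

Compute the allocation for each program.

Lower Arts: $2,062,300 | Pioneer Youth: $3,075,000 | Lakeview Wellness: $1,588,000 | Garrison Nutrition: $1,876,700

Minimums first: Lower Arts $2,062,300. Residual $6,539,700.
Residual split over remaining headcount 453: Pioneer Youth 3,074,958.28 → $3,075,000; Lakeview Wellness 1,588,006.62 → $1,588,000; Garrison Nutrition 1,876,735.10 → $1,876,700.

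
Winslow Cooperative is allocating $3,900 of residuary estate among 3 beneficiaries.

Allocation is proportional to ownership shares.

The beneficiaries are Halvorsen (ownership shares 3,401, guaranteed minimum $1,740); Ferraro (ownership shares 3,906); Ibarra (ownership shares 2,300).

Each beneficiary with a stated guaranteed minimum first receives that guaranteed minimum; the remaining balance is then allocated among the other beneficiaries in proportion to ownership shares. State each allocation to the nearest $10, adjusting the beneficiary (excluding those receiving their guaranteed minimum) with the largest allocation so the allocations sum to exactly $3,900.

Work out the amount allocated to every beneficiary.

Fund the minimums — Halvorsen $1,740. Remaining pool $2,160.
Remaining pool split over remaining ownership shares 6,206: Ferraro 1,359.48 → $1,360; Ibarra 800.52 → $800.

Halvorsen: $1,740 | Ferraro: $1,360 | Ibarra: $800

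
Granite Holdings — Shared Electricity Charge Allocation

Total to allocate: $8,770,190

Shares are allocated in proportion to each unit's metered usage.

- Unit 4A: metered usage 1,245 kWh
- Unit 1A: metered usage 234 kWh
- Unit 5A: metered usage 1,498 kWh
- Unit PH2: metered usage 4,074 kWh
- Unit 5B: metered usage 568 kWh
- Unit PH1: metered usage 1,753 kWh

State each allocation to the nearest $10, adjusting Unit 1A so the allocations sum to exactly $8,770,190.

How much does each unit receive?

Unit 4A: $1,165,050 · Unit 1A: $218,980 · Unit 5A: $1,401,810 · Unit PH2: $3,812,390 · Unit 5B: $531,530 · Unit PH1: $1,640,430

Sum of metered usage: 9,372.
Raw shares: Unit 4A 1,245/9,372 × $8,770,190 = 1,165,054.05; Unit 1A 234/9,372 × $8,770,190 = 218,974.01; Unit 5A 1,498/9,372 × $8,770,190 = 1,401,808.00; Unit PH2 4,074/9,372 × $8,770,190 = 3,812,393.73; Unit 5B 568/9,372 × $8,770,190 = 531,526.67; Unit PH1 1,753/9,372 × $8,770,190 = 1,640,433.53.
After rounding ($10): Unit 4A $1,165,050; Unit 1A $218,970; Unit 5A $1,401,810; Unit PH2 $3,812,390; Unit 5B $531,530; Unit PH1 $1,640,430. Sum = $8,770,180.
Difference $8,770,190 − $8,770,180 = +$10 applied to Unit 1A: Unit 1A becomes $218,980.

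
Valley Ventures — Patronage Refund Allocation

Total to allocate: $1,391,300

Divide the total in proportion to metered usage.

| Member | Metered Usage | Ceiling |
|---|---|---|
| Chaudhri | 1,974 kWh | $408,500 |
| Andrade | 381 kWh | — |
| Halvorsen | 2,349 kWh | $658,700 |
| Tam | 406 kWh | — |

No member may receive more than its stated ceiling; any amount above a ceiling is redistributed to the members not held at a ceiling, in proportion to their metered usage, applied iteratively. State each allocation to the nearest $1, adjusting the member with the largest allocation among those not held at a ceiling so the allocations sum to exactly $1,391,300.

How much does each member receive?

Chaudhri: $408,500 · Andrade: $156,902 · Halvorsen: $658,700 · Tam: $167,198

Combined metered usage = 5,110.
Proportional shares (ignoring caps): Chaudhri 537,461.10; Andrade 103,734.89; Halvorsen 639,562.37; Tam 110,541.64.
Held at cap: Chaudhri ($408,500); remaining pool $982,800 reallocated over remaining metered usage 3,136.
Held at cap: Halvorsen ($658,700); remaining pool $324,100 reallocated over remaining metered usage 787.
Shares after redistribution: Andrade 156,902.29 → $156,902; Tam 167,197.71 → $167,198.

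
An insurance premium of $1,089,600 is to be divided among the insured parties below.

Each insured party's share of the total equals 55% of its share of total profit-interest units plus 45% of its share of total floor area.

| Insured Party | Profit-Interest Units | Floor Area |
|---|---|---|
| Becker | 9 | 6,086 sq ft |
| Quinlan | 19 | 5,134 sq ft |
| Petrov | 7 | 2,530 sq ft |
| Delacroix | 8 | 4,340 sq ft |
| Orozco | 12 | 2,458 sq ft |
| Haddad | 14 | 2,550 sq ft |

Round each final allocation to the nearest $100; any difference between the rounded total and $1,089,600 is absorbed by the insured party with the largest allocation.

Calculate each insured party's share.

Totals — profit-interest units 69, floor area 23,098.
Blended shares (55% profit-interest units + 45% floor area): Becker 0.1903; Quinlan 0.2515; Petrov 0.1051; Delacroix 0.1483; Orozco 0.1435; Haddad 0.1613.
Pro-rata amounts: Becker 207,359.42; Quinlan 274,002.72; Petrov 114,502.89; Delacroix 161,610.44; Orozco 156,400.57; Haddad 175,723.96.
After rounding ($100): Becker $207,400; Quinlan $274,000; Petrov $114,500; Delacroix $161,600; Orozco $156,400; Haddad $175,700. Sum = $1,089,600.
Sum already equals the total — no adjustment.

Becker: $207,400 | Quinlan: $274,000 | Petrov: $114,500 | Delacroix: $161,600 | Orozco: $156,400 | Haddad: $175,700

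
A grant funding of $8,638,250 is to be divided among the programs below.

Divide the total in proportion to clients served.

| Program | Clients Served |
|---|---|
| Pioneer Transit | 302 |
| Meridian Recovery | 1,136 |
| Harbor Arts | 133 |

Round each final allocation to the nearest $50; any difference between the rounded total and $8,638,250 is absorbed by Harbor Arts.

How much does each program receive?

Clients served total: 1,571.
Raw shares: Pioneer Transit 302/1,571 × $8,638,250 = 1,660,567.47; Meridian Recovery 1,136/1,571 × $8,638,250 = 6,246,373.01; Harbor Arts 133/1,571 × $8,638,250 = 731,309.52.
At nearest $50: Pioneer Transit $1,660,550; Meridian Recovery $6,246,350; Harbor Arts $731,300. Sum = $8,638,200.
Difference $8,638,250 − $8,638,200 = +$50 applied to Harbor Arts: Harbor Arts becomes $731,350.

Pioneer Transit: $1,660,550 | Meridian Recovery: $6,246,350 | Harbor Arts: $731,350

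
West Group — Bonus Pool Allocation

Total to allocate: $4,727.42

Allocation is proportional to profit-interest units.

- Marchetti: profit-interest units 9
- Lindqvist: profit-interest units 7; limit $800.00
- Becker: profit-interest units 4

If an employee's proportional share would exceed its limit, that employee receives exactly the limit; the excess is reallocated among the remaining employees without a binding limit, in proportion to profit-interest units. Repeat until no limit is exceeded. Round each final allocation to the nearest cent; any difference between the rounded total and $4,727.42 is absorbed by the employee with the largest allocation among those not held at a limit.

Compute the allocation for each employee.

Marchetti: $2,718.98 | Lindqvist: $800.00 | Becker: $1,208.44

Combined profit-interest units = 20.
Unconstrained shares: Marchetti 2,127.3390; Lindqvist 1,654.5970; Becker 945.4840.
Cap binds for Lindqvist ($800.00); balance $3,927.42 reallocated over remaining profit-interest units 13.
Shares after redistribution: Marchetti 2,718.9831 → $2,718.98; Becker 1,208.4369 → $1,208.44.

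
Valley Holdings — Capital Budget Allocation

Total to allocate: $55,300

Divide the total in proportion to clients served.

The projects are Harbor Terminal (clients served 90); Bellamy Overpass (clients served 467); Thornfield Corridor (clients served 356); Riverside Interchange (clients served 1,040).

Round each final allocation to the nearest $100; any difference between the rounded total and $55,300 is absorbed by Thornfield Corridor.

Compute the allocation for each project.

Harbor Terminal: $2,500 | Bellamy Overpass: $13,200 | Thornfield Corridor: $10,200 | Riverside Interchange: $29,400

Sum of clients served: 1,953.
Unrounded shares: Harbor Terminal 90/1,953 × $55,300 = 2,548.39; Bellamy Overpass 467/1,953 × $55,300 = 13,223.30; Thornfield Corridor 356/1,953 × $55,300 = 10,080.29; Riverside Interchange 1,040/1,953 × $55,300 = 29,448.03.
At nearest $100: Harbor Terminal $2,500; Bellamy Overpass $13,200; Thornfield Corridor $10,100; Riverside Interchange $29,400. Sum = $55,200.
Difference $55,300 − $55,200 = +$100 applied to Thornfield Corridor: Thornfield Corridor becomes $10,200.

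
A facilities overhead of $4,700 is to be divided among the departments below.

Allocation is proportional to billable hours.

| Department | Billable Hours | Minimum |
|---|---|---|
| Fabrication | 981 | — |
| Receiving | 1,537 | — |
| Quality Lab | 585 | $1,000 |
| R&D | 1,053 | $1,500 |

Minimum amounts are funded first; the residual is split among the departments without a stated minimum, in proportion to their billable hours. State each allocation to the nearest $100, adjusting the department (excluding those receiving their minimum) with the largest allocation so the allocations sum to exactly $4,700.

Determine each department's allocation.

Fabrication: $900 · Receiving: $1,300 · Quality Lab: $1,000 · R&D: $1,500

Guaranteed amounts: Quality Lab $1,000; R&D $1,500. Residual $2,200.
Residual split over remaining billable hours 2,518: Fabrication 857.11 → $900; Receiving 1,342.89 → $1,300.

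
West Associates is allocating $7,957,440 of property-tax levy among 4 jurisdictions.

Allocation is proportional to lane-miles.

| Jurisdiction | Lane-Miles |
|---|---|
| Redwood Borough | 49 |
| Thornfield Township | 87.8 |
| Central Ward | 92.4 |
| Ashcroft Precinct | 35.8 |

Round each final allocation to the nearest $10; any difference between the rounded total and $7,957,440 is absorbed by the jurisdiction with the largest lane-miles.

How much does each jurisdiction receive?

Total lane-miles = 265.
Raw shares: Redwood Borough 49/265 × $7,957,440 = 1,471,375.70; Thornfield Township 87.8/265 × $7,957,440 = 2,636,465.03; Central Ward 92.4/265 × $7,957,440 = 2,774,594.17; Ashcroft Precinct 35.8/265 × $7,957,440 = 1,075,005.10.
After rounding ($10): Redwood Borough $1,471,380; Thornfield Township $2,636,470; Central Ward $2,774,590; Ashcroft Precinct $1,075,010. Sum = $7,957,450.
Difference $7,957,440 − $7,957,450 = −$10 applied to largest lane-miles (Central Ward): Central Ward becomes $2,774,580.

Redwood Borough: $1,471,380; Thornfield Township: $2,636,470; Central Ward: $2,774,580; Ashcroft Precinct: $1,075,010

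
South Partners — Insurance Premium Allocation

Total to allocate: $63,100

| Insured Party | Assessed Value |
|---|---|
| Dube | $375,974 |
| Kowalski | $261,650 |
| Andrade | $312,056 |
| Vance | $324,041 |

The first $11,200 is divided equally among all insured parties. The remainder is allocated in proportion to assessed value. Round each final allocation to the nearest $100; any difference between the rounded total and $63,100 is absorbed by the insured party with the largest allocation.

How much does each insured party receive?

First tranche $11,200 split equally: $2,800 each.
Remainder $51,900 by assessed value (total 1,273,721): Dube 15,319.72 → $15,300; Kowalski 10,661.39 → $10,700; Andrade 12,715.27 → $12,700; Vance 13,203.62 → $13,200.
Totals: Dube $2,800 + $15,300 = $18,100; Kowalski $2,800 + $10,700 = $13,500; Andrade $2,800 + $12,700 = $15,500; Vance $2,800 + $13,200 = $16,000.

Dube: $18,100 · Kowalski: $13,500 · Andrade: $15,500 · Vance: $16,000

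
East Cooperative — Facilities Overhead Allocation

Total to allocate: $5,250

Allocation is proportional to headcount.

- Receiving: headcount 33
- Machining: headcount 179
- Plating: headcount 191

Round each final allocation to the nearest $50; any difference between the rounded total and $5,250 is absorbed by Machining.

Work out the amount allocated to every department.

Receiving: $450 | Machining: $2,300 | Plating: $2,500

Headcount total: 403.
Raw shares: Receiving 33/403 × $5,250 = 429.90; Machining 179/403 × $5,250 = 2,331.89; Plating 191/403 × $5,250 = 2,488.21.
Rounded to nearest $50: Receiving $450; Machining $2,350; Plating $2,500. Sum = $5,300.
Difference $5,250 − $5,300 = −$50 applied to Machining: Machining becomes $2,300.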